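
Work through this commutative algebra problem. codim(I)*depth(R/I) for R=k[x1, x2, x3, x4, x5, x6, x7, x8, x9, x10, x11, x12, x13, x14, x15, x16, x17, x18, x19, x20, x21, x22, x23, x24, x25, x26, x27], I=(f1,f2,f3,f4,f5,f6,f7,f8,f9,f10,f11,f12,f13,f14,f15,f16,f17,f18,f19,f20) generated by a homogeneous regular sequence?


codim=20, depth=dim(R/I)=27-20=7
Product=20*7=140


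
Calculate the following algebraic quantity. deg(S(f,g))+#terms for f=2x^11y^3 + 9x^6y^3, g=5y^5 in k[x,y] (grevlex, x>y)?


LT(f)=2x^11y^3, LT(g)=5y^5
lcm(LM)=x^11y^5
S(f,g) (scaled by 10 to clear denominators) = 5y^2*f - 2x^11*g = 45x^6y^5
1 terms, deg 11.
11+1=12


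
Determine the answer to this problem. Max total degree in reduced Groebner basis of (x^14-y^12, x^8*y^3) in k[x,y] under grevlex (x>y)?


LT(f1)=x^14, LT(f2)=x^8y^3, lcm=x^14y^3
S(f1,f2) = y^3*f1 - x^6*f2 = -y^15
Reduced GB = {f1, f2, y^15}; degrees 14, 11, 15
Max = 15


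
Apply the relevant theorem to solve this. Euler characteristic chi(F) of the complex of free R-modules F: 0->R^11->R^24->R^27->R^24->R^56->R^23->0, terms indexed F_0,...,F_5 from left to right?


chi = sum (-1)^i * rank:
(-1)^0*11=11
(-1)^1*24=-24
(-1)^2*27=27
(-1)^3*24=-24
(-1)^4*56=56
(-1)^5*23=-23
chi=23


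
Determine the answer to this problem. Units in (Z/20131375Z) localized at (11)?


Local ring = Z/161051Z.
phi(161051) = 11^4*(11-1) = 146410


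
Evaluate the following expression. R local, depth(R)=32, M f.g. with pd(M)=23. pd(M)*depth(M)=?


pd+depth=32
depth=32-23=9
pd*depth=23*9=207


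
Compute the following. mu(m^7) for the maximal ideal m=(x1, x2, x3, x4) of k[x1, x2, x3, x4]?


Graded Nakayama: mu(m^d) = dim_k (m^d/m^(d+1)) = #degree-7 monomials in 4 vars
C(n+d-1,d)=C(10,7)=120


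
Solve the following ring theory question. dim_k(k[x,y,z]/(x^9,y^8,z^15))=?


Basis: x^iy^jz^k, i<9,j<8,k<15
9*8*15=1080


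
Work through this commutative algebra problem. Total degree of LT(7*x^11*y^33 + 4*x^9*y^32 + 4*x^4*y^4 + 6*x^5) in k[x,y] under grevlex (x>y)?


LT: 7*x^11*y^33
deg_x=11, deg_y=33
Total=11+33=44


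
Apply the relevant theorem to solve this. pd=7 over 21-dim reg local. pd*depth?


pd+depth=21
depth=21-7=14
pd*depth=7*14=98


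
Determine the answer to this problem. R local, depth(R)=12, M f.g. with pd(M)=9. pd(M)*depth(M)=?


pd+depth=12
depth=12-9=3
pd*depth=9*3=27


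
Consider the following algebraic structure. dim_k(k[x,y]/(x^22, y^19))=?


Basis: x^i*y^j, i<22, j<19
22*19=418


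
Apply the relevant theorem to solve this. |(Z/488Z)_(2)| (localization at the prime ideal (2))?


2-primary part: 488=2^3*61
Size=2^3=8


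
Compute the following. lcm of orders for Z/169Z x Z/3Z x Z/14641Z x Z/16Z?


Exponent = lcm of the cyclic orders; pairwise coprime => product.
13^2*3^1*11^4*2^4=169*3*14641*16=118767792


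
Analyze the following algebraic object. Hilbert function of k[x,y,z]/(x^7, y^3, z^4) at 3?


Need i<7, j<3, k<4 with i+j+k=3.
For each i, j ranges over max(0,3-i-3)..min(2,3-i):
  i=0: j in [0,2] -> 3
  i=1: j in [0,2] -> 3
  i=2: j in [0,1] -> 2
  i=3: j in [0,0] -> 1
H(3) = 3+3+2+1 = 9


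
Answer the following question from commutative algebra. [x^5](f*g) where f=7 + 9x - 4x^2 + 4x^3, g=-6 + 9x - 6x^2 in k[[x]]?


[x^5] = sum a_i*b_j, i+j=5
  4*-6=-24
Sum=-24


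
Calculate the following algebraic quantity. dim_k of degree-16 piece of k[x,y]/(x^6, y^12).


k[x,y], I = (x^6, y^12), d = 16
Need i < 6 and d-i < 12.
Range: 5 <= i <= 5.
H(16) = 1


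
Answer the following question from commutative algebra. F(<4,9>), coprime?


gcd(4,9)=1 => F=ab-a-b=4*9-4-9=36-13=23


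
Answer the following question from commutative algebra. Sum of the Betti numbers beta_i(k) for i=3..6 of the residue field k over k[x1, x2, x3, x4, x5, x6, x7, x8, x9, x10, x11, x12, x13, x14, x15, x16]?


Koszul resolution: beta_i(k)=C(n,i), n=16
C(16,3)=560, C(16,4)=1820, C(16,5)=4368, C(16,6)=8008
Sum=14756


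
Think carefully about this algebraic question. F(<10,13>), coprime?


gcd(10,13)=1 => F=ab-a-b=10*13-10-13=130-23=107


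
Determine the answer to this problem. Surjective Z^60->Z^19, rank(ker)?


rank(ker) = 60-19 = 41


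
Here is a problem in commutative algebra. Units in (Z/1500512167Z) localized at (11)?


Local ring = Z/214358881Z.
phi(214358881) = 11^7*(11-1) = 194871710


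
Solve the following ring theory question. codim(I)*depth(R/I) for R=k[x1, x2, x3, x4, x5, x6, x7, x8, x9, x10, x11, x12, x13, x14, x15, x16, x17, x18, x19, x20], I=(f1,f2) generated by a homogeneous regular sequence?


codim=2, depth=dim(R/I)=20-2=18
Product=2*18=36


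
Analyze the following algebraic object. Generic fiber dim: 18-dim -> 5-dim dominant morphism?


dim(fiber)=dim(X)-dim(Y)=18-5=13


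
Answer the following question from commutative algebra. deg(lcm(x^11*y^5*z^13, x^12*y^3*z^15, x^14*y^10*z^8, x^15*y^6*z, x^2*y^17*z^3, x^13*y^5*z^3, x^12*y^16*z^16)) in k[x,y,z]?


lcm = componentwise max:
x: max(11,12,14,15,2,13,12)=15
y: max(5,3,10,6,17,5,16)=17
z: max(13,15,8,1,3,3,16)=16
Total=15+17+16=48


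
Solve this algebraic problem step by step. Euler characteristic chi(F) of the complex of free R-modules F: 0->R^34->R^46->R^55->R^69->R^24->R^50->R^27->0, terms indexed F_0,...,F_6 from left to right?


chi = sum (-1)^i * rank:
(-1)^0*34=34
(-1)^1*46=-46
(-1)^2*55=55
(-1)^3*69=-69
(-1)^4*24=24
(-1)^5*50=-50
(-1)^6*27=27
chi=-25


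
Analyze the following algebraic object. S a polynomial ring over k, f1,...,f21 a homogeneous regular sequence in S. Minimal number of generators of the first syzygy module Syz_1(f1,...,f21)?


Regular sequence => Koszul complex is the minimal free resolution.
Syz_1 minimally generated by Koszul relations f_i*e_j - f_j*e_i (i<j): mu(Syz_1) = beta_2 = C(m,2) = m(m-1)/2
m=21
21*20/2 = 210


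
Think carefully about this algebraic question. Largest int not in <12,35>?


gcd(12,35)=1 => F=ab-a-b=12*35-12-35=420-47=373


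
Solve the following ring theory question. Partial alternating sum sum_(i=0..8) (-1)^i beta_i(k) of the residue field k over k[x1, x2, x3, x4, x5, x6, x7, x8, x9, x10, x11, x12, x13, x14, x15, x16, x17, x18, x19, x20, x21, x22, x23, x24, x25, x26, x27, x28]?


Koszul resolution: beta_i(k)=C(n,i), n=28
sum_(i=0..p) (-1)^i C(n,i) = (-1)^p C(n-1,p)
(-1)^8*C(27,8) = (-1)^8*2220075 = 2220075


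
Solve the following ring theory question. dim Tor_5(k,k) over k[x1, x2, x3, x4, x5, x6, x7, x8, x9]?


Koszul: C(n,i)=C(9,5)=126


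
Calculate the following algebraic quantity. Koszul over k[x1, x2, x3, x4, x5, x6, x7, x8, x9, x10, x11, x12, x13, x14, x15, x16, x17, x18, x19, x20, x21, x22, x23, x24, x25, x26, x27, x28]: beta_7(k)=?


C(n,i)=C(28,7)=1184040


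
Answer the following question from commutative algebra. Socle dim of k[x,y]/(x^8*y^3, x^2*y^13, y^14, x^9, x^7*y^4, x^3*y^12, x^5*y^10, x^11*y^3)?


Socle = ann(m) = span of standard monomials u with x*u, y*u in I (staircase corners).
Redundant generators: x^11*y^3
Minimal generators: x^9, x^8*y^3, x^7*y^4, x^5*y^10, x^3*y^12, x^2*y^13, y^14
Corners: xy^13, x^2y^12, x^4y^11, x^6y^9, x^7y^3, x^8y^2
Socle dim=6


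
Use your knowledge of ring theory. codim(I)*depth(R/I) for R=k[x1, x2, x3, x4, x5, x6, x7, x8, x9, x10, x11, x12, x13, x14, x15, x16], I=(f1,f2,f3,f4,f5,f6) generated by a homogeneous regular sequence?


codim=6, depth=dim(R/I)=16-6=10
Product=6*10=60


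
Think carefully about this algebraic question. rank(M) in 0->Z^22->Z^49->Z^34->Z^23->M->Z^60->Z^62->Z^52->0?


Alt sum=0:
(-1)^0*22 + (-1)^1*49 + (-1)^2*34 + (-1)^3*23 + (-1)^4*? + (-1)^5*60 + (-1)^6*62 + (-1)^7*52=0
rank(M)=66


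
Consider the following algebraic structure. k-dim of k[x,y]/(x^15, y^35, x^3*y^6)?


k[x,y]/I, I = (x^15, y^35, x^3*y^6)
Rect: 15x35=525. Corner: (15-3)x(35-6)=348.
dim = 525-348 = 177


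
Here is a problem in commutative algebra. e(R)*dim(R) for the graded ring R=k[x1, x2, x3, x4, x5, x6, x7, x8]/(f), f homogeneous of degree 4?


e(R)=deg(f)=4, dim(R)=8-1=7
e*dim=4*7=28


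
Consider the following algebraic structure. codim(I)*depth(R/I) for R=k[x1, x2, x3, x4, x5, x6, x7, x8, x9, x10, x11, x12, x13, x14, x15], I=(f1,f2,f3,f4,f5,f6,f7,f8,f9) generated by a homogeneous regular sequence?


codim=9, depth=dim(R/I)=15-9=6
Product=9*6=54


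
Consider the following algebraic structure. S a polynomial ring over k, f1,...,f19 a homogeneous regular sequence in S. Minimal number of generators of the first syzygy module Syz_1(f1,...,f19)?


Regular sequence => Koszul complex is the minimal free resolution.
Syz_1 minimally generated by Koszul relations f_i*e_j - f_j*e_i (i<j): mu(Syz_1) = beta_2 = C(m,2) = m(m-1)/2
m=19
19*18/2 = 171


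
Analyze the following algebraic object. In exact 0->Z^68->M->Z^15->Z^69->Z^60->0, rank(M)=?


Alt sum=0:
(-1)^0*68 + (-1)^1*? + (-1)^2*15 + (-1)^3*69 + (-1)^4*60=0
rank(M)=74


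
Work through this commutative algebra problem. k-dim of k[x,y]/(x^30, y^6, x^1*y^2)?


k[x,y]/I, I = (x^30, y^6, x^1*y^2)
Rect: 30x6=180. Corner: (30-1)x(6-2)=116.
dim = 180-116 = 64


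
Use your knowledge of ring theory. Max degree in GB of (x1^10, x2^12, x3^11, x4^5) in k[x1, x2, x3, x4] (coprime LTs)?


Pure powers, coprime LTs => already GB.
Degrees: 10, 12, 11, 5
Max=12


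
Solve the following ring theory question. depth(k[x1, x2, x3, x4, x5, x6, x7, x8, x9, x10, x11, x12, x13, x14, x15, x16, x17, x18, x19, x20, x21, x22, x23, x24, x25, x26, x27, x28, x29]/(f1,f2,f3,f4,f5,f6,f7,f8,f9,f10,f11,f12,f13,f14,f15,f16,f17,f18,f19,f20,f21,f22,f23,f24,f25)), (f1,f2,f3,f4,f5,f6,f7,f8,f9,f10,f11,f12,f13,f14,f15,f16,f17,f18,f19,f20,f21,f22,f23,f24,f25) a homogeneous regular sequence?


depth(R)=29
depth(R/I)=29-25=4


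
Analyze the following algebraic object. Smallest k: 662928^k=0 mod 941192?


662928^k mod 941192:
k=1: 662928
k=2: 870240
k=3: 2744
k=4: 691488
k=5: 134456
k=6: 0
First zero at k = 6


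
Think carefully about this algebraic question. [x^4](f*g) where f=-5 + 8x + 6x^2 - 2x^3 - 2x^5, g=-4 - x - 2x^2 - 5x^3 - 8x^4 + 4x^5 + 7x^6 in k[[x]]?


[x^4] = sum a_i*b_j, i+j=4
  -5*-8=40
  8*-5=-40
  6*-2=-12
  -2*-1=2
Sum=-10


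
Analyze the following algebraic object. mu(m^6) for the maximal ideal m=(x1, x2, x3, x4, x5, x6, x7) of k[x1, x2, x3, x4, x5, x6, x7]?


Graded Nakayama: mu(m^d) = dim_k (m^d/m^(d+1)) = #degree-6 monomials in 7 vars
C(n+d-1,d)=C(12,6)=924


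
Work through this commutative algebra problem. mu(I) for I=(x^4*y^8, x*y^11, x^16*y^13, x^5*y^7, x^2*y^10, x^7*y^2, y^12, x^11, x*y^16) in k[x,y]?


Remove redundant (divisible by others).
x^16*y^13 redundant.
x*y^16 redundant.
Min: x^11, x^7*y^2, x^5*y^7, x^4*y^8, x^2*y^10, x*y^11, y^12
Count=7


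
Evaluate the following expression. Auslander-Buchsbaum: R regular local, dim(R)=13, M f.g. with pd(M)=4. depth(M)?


pd+depth=depth(R)=13
depth=13-4=9


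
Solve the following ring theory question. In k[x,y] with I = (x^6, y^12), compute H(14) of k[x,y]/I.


k[x,y], I = (x^6, y^12), d = 14
Need i < 6 and d-i < 12.
Range: 3 <= i <= 5.
H(14) = 3


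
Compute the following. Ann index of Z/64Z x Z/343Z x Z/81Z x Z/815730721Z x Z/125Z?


Exponent = lcm of the cyclic orders; pairwise coprime => product.
2^6*7^3*3^4*13^8*5^3=64*343*81*815730721*125=181307572972344000


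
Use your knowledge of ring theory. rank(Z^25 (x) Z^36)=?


rank(M(x)N) = rank(M)*rank(N)
25*36 = 900


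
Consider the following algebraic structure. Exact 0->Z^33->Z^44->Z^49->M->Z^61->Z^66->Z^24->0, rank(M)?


Alt sum=0:
(-1)^0*33 + (-1)^1*44 + (-1)^2*49 + (-1)^3*? + (-1)^4*61 + (-1)^5*66 + (-1)^6*24=0
rank(M)=57


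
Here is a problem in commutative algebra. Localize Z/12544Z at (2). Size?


2-primary part: 12544=2^8*49
Size=2^8=256


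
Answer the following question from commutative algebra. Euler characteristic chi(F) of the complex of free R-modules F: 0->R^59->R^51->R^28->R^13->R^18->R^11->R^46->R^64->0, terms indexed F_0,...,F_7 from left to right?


chi = sum (-1)^i * rank:
(-1)^0*59=59
(-1)^1*51=-51
(-1)^2*28=28
(-1)^3*13=-13
(-1)^4*18=18
(-1)^5*11=-11
(-1)^6*46=46
(-1)^7*64=-64
chi=12


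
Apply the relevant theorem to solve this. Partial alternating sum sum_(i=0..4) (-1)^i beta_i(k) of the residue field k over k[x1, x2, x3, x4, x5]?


Koszul resolution: beta_i(k)=C(n,i), n=5
sum_(i=0..p) (-1)^i C(n,i) = (-1)^p C(n-1,p)
(-1)^4*C(4,4) = (-1)^4*1 = 1


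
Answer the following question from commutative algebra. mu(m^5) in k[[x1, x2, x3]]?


C(n+d-1,d)=C(7,5)=21


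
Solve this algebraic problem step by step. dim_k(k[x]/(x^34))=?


Basis: 1,x,...,x^33
dim=34


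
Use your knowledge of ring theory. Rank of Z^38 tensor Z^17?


rank(M(x)N) = rank(M)*rank(N)
38*17 = 646


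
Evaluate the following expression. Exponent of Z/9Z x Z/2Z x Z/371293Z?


Exponent = lcm of the cyclic orders; pairwise coprime => product.
3^2*2^1*13^5=9*2*371293=6683274


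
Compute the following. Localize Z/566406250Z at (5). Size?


5-primary part: 566406250=5^10*58
Size=5^10=9765625


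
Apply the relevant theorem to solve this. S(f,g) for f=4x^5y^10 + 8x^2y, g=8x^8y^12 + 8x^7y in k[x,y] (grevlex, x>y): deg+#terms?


LT(f)=4x^5y^10, LT(g)=8x^8y^12
lcm(LM)=x^8y^12
S(f,g) (scaled by 32 to clear denominators) = 8x^3y^2*f - 4*g = -32x^7y + 64x^5y^3
2 terms, deg 8.
8+2=10


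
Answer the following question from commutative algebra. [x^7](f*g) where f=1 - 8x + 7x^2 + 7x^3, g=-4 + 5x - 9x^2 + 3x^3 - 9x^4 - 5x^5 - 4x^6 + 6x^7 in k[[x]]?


[x^7] = sum a_i*b_j, i+j=7
  1*6=6
  -8*-4=32
  7*-5=-35
  7*-9=-63
Sum=-60


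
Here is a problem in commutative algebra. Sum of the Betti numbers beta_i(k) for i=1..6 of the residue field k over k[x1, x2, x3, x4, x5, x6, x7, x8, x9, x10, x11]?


Koszul resolution: beta_i(k)=C(n,i), n=11
C(11,1)=11, C(11,2)=55, C(11,3)=165, C(11,4)=330, C(11,5)=462, C(11,6)=462
Sum=1485


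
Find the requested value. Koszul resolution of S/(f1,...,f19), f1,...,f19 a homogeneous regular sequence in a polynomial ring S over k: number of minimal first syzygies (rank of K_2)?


Regular sequence => Koszul complex is the minimal free resolution.
Syz_1 minimally generated by Koszul relations f_i*e_j - f_j*e_i (i<j): mu(Syz_1) = beta_2 = C(m,2) = m(m-1)/2
m=19
19*18/2 = 171


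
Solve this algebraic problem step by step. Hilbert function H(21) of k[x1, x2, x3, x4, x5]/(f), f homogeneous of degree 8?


C(25,4)-C(17,4)=12650-2380=10270


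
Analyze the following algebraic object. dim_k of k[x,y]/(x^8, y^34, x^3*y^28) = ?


k[x,y]/I, I = (x^8, y^34, x^3*y^28)
Rect: 8x34=272. Corner: (8-3)x(34-28)=30.
dim = 272-30 = 242


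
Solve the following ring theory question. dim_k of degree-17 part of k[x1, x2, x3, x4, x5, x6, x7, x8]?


C(d+n-1,n-1)=C(24,7)=346104


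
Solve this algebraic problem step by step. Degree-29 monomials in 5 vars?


C(d+n-1,n-1)=C(33,4)=40920


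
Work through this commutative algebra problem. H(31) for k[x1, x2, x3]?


C(d+n-1,n-1)=C(33,2)=528


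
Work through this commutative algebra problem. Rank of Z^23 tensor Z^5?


rank(M(x)N) = rank(M)*rank(N)
23*5 = 115


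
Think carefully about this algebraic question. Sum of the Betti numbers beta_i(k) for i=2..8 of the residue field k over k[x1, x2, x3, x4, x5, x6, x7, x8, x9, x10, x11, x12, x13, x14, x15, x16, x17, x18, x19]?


Koszul resolution: beta_i(k)=C(n,i), n=19
C(19,2)=171, C(19,3)=969, C(19,4)=3876, C(19,5)=11628, C(19,6)=27132, C(19,7)=50388, C(19,8)=75582
Sum=169746


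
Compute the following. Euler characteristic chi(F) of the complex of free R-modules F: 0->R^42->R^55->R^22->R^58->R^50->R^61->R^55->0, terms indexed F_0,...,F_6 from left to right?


chi = sum (-1)^i * rank:
(-1)^0*42=42
(-1)^1*55=-55
(-1)^2*22=22
(-1)^3*58=-58
(-1)^4*50=50
(-1)^5*61=-61
(-1)^6*55=55
chi=-5


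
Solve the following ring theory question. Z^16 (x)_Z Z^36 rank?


rank(M(x)N) = rank(M)*rank(N)
16*36 = 576


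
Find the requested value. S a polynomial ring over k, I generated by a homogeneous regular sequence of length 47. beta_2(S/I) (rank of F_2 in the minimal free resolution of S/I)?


Regular sequence => Koszul complex is the minimal free resolution.
Syz_1 minimally generated by Koszul relations f_i*e_j - f_j*e_i (i<j): mu(Syz_1) = beta_2 = C(m,2) = m(m-1)/2
m=47
47*46/2 = 1081


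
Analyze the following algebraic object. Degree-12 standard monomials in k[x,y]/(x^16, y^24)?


k[x,y], I = (x^16, y^24), d = 12
Need i < 16 and d-i < 24.
Range: 0 <= i <= 12.
H(12) = 13


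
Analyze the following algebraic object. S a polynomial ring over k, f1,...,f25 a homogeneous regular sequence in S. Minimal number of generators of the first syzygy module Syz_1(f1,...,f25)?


Regular sequence => Koszul complex is the minimal free resolution.
Syz_1 minimally generated by Koszul relations f_i*e_j - f_j*e_i (i<j): mu(Syz_1) = beta_2 = C(m,2) = m(m-1)/2
m=25
25*24/2 = 300


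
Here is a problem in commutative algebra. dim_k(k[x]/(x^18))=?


Basis: 1,x,...,x^17
dim=18


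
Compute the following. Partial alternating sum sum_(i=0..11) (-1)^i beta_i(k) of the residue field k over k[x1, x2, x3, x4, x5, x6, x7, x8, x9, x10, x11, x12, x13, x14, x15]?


Koszul resolution: beta_i(k)=C(n,i), n=15
sum_(i=0..p) (-1)^i C(n,i) = (-1)^p C(n-1,p)
(-1)^11*C(14,11) = (-1)^11*364 = -364


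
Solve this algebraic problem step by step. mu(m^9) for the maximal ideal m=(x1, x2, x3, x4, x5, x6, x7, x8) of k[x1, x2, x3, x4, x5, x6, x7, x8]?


Graded Nakayama: mu(m^d) = dim_k (m^d/m^(d+1)) = #degree-9 monomials in 8 vars
C(n+d-1,d)=C(16,9)=11440


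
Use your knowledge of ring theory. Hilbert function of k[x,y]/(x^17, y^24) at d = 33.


k[x,y], I = (x^17, y^24), d = 33
Need i < 17 and d-i < 24.
Range: 10 <= i <= 16.
H(33) = 7


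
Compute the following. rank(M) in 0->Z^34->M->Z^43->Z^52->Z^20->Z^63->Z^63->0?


Alt sum=0:
(-1)^0*34 + (-1)^1*? + (-1)^2*43 + (-1)^3*52 + (-1)^4*20 + (-1)^5*63 + (-1)^6*63=0
rank(M)=45


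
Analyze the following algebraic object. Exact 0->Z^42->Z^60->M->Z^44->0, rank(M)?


Alt sum=0:
(-1)^0*42 + (-1)^1*60 + (-1)^2*? + (-1)^3*44=0
rank(M)=62


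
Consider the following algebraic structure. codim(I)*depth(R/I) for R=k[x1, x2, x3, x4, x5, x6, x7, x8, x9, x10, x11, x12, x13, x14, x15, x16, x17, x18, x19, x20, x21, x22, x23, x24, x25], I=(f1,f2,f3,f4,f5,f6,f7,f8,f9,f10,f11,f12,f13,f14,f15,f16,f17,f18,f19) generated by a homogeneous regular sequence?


codim=19, depth=dim(R/I)=25-19=6
Product=19*6=114


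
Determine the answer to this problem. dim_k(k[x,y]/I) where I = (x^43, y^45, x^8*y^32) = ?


k[x,y]/I, I = (x^43, y^45, x^8*y^32)
Rect: 43x45=1935. Corner: (43-8)x(45-32)=455.
dim = 1935-455 = 1480


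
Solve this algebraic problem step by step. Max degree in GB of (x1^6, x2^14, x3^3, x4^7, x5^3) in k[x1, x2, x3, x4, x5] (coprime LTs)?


Pure powers, coprime LTs => already GB.
Degrees: 6, 14, 3, 7, 3
Max=14


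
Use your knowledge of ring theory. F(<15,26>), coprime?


gcd(15,26)=1 => F=ab-a-b=15*26-15-26=390-41=349


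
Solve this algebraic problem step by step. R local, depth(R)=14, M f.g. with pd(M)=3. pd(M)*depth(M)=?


pd+depth=14
depth=14-3=11
pd*depth=3*11=33


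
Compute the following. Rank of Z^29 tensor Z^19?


rank(M(x)N) = rank(M)*rank(N)
29*19 = 551


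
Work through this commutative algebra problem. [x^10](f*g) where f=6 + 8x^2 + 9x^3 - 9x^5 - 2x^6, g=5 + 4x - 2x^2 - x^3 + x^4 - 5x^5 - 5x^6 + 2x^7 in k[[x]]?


[x^10] = sum a_i*b_j, i+j=10
  9*2=18
  -9*-5=45
  -2*1=-2
Sum=61


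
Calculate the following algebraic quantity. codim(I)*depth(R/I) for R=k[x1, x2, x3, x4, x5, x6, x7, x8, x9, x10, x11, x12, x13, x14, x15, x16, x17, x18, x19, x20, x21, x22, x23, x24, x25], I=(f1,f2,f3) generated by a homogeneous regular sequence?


codim=3, depth=dim(R/I)=25-3=22
Product=3*22=66


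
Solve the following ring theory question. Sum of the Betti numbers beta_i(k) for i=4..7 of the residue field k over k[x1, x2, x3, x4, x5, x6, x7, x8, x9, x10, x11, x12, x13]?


Koszul resolution: beta_i(k)=C(n,i), n=13
C(13,4)=715, C(13,5)=1287, C(13,6)=1716, C(13,7)=1716
Sum=5434


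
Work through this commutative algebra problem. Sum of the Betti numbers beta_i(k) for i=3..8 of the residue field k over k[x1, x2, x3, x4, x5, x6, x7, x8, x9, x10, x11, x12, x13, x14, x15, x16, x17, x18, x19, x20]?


Koszul resolution: beta_i(k)=C(n,i), n=20
C(20,3)=1140, C(20,4)=4845, C(20,5)=15504, C(20,6)=38760, C(20,7)=77520, C(20,8)=125970
Sum=263739


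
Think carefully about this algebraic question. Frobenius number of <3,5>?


gcd(3,5)=1 => F=ab-a-b=3*5-3-5=15-8=7


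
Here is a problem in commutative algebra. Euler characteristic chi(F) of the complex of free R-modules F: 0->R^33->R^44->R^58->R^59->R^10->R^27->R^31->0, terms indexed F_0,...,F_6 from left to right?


chi = sum (-1)^i * rank:
(-1)^0*33=33
(-1)^1*44=-44
(-1)^2*58=58
(-1)^3*59=-59
(-1)^4*10=10
(-1)^5*27=-27
(-1)^6*31=31
chi=2


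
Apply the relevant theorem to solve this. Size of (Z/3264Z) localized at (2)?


2-primary part: 3264=2^6*51
Size=2^6=64


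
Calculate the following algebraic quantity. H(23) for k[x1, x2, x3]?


C(d+n-1,n-1)=C(25,2)=300


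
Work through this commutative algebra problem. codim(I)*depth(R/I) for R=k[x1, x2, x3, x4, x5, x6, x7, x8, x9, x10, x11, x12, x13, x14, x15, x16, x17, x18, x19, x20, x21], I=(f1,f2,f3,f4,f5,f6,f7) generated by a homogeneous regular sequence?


codim=7, depth=dim(R/I)=21-7=14
Product=7*14=98


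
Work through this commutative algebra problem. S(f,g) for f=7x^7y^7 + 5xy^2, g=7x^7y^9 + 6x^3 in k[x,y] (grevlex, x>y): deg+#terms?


LT(f)=7x^7y^7, LT(g)=7x^7y^9
lcm(LM)=x^7y^9
S(f,g) (scaled by 49 to clear denominators) = 7y^2*f - 7*g = 35xy^4 - 42x^3
2 terms, deg 5.
5+2=7


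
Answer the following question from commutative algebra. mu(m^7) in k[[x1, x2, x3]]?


C(n+d-1,d)=C(9,7)=36


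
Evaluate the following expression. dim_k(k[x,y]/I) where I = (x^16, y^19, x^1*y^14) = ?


k[x,y]/I, I = (x^16, y^19, x^1*y^14)
Rect: 16x19=304. Corner: (16-1)x(19-14)=75.
dim = 304-75 = 229


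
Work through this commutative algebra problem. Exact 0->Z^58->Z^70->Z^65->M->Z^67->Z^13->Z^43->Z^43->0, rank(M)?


Alt sum=0:
(-1)^0*58 + (-1)^1*70 + (-1)^2*65 + (-1)^3*? + (-1)^4*67 + (-1)^5*13 + (-1)^6*43 + (-1)^7*43=0
rank(M)=107


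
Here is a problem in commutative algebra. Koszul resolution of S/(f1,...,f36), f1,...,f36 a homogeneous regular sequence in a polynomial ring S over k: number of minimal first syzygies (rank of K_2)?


Regular sequence => Koszul complex is the minimal free resolution.
Syz_1 minimally generated by Koszul relations f_i*e_j - f_j*e_i (i<j): mu(Syz_1) = beta_2 = C(m,2) = m(m-1)/2
m=36
36*35/2 = 630


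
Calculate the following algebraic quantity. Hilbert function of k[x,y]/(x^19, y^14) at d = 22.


k[x,y], I = (x^19, y^14), d = 22
Need i < 19 and d-i < 14.
Range: 9 <= i <= 18.
H(22) = 10


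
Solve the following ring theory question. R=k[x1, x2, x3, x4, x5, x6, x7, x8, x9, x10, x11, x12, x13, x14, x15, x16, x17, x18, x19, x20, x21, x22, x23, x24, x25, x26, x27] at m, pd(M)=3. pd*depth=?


pd+depth=27
depth=27-3=24
pd*depth=3*24=72


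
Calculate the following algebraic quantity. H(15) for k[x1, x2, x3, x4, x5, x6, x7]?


C(d+n-1,n-1)=C(21,6)=54264


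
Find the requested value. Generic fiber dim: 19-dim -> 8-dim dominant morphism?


dim(fiber)=dim(X)-dim(Y)=19-8=11


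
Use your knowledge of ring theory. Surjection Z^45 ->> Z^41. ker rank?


rank(ker) = 45-41 = 4


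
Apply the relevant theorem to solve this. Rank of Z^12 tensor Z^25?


rank(M(x)N) = rank(M)*rank(N)
12*25 = 300


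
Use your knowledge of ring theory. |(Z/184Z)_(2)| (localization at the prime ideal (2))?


2-primary part: 184=2^3*23
Size=2^3=8


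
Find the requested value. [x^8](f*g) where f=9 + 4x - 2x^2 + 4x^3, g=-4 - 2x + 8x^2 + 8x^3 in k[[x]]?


[x^8] = sum a_i*b_j, i+j=8
Sum=0


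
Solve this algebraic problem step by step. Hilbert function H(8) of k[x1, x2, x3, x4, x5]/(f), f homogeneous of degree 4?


C(12,4)-C(8,4)=495-70=425


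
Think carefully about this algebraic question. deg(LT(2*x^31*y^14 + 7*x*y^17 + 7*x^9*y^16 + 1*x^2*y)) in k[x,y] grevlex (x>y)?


LT: 2*x^31*y^14
deg_x=31, deg_y=14
Total=31+14=45


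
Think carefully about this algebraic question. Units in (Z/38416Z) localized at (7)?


Local ring = Z/2401Z.
phi(2401) = 7^3*(7-1) = 2058


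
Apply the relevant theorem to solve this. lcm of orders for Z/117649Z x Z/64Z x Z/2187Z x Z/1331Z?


Exponent = lcm of the cyclic orders; pairwise coprime => product.
7^6*2^6*3^7*11^3=117649*64*2187*1331=21917703753792


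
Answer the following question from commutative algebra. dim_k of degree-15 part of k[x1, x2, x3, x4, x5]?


C(d+n-1,n-1)=C(19,4)=3876


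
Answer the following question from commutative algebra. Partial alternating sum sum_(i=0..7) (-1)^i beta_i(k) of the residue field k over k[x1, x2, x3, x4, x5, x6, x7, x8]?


Koszul resolution: beta_i(k)=C(n,i), n=8
sum_(i=0..p) (-1)^i C(n,i) = (-1)^p C(n-1,p)
(-1)^7*C(7,7) = (-1)^7*1 = -1


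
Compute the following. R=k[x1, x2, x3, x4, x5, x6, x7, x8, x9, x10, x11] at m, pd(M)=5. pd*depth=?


pd+depth=11
depth=11-5=6
pd*depth=5*6=30


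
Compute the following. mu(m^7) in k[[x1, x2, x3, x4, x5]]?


C(n+d-1,d)=C(11,7)=330


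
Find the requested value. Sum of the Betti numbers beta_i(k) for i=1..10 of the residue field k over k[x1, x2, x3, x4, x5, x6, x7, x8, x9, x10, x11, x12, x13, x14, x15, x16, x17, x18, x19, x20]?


Koszul resolution: beta_i(k)=C(n,i), n=20
C(20,1)=20, C(20,2)=190, C(20,3)=1140, C(20,4)=4845, C(20,5)=15504, C(20,6)=38760, C(20,7)=77520, C(20,8)=125970, C(20,9)=167960, C(20,10)=184756
Sum=616665


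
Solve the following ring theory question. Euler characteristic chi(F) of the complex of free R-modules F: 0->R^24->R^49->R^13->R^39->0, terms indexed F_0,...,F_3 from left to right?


chi = sum (-1)^i * rank:
(-1)^0*24=24
(-1)^1*49=-49
(-1)^2*13=13
(-1)^3*39=-39
chi=-51


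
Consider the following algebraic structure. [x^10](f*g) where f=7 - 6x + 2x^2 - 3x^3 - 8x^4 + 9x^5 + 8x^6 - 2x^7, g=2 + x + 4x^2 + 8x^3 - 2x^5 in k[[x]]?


[x^10] = sum a_i*b_j, i+j=10
  9*-2=-18
  -2*8=-16
Sum=-34


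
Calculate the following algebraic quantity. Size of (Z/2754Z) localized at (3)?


3-primary part: 2754=3^4*34
Size=3^4=81


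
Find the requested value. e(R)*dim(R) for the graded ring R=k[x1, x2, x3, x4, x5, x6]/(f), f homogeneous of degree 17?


e(R)=deg(f)=17, dim(R)=6-1=5
e*dim=17*5=85


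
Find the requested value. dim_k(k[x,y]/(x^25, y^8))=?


Basis: x^i*y^j, i<25, j<8
25*8=200


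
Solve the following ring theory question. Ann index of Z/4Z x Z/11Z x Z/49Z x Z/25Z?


Exponent = lcm of the cyclic orders; pairwise coprime => product.
2^2*11^1*7^2*5^2=4*11*49*25=53900


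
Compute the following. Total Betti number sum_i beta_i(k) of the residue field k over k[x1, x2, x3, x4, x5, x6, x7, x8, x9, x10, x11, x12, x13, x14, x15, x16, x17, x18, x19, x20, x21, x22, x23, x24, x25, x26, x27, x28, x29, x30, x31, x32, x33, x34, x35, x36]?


Koszul resolution: beta_i(k)=C(n,i), n=36
sum_i C(36,i) = 2^36 = 68719476736


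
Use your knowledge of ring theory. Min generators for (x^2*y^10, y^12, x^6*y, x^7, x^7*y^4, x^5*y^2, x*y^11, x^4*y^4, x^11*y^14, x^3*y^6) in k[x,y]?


Remove redundant (divisible by others).
x^7*y^4 redundant.
x^11*y^14 redundant.
Min: x^7, x^6*y, x^5*y^2, x^4*y^4, x^3*y^6, x^2*y^10, x*y^11, y^12
Count=8


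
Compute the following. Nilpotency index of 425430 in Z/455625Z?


425430^k mod 455625:
k=1: 425430
k=2: 32400
k=3: 364500
k=4: 0
First zero at k = 4


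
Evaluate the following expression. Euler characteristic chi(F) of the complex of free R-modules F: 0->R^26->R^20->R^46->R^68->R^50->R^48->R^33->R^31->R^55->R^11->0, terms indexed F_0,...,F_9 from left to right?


chi = sum (-1)^i * rank:
(-1)^0*26=26
(-1)^1*20=-20
(-1)^2*46=46
(-1)^3*68=-68
(-1)^4*50=50
(-1)^5*48=-48
(-1)^6*33=33
(-1)^7*31=-31
(-1)^8*55=55
(-1)^9*11=-11
chi=32


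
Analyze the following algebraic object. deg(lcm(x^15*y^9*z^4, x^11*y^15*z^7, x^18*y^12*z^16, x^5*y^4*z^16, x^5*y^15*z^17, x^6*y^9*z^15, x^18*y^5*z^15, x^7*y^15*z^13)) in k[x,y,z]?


lcm = componentwise max:
x: max(15,11,18,5,5,6,18,7)=18
y: max(9,15,12,4,15,9,5,15)=15
z: max(4,7,16,16,17,15,15,13)=17
Total=18+15+17=50


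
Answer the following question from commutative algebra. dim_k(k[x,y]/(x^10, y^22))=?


Basis: x^i*y^j, i<10, j<22
10*22=220


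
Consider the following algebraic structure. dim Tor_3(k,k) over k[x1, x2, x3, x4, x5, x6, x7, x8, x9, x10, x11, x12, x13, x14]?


Koszul: C(n,i)=C(14,3)=364


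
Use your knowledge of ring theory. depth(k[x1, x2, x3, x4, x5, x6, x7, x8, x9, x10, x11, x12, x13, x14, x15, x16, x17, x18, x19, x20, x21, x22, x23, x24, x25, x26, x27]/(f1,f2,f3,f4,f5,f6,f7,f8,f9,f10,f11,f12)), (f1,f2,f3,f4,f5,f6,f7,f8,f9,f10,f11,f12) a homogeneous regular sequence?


depth(R)=27
depth(R/I)=27-12=15


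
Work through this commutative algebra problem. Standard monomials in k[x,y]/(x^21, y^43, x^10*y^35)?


k[x,y]/I, I = (x^21, y^43, x^10*y^35)
Rect: 21x43=903. Corner: (21-10)x(43-35)=88.
dim = 903-88 = 815


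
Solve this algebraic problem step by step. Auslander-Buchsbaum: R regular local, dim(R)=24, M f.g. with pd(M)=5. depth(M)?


pd+depth=depth(R)=24
depth=24-5=19


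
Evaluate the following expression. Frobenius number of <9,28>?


gcd(9,28)=1 => F=ab-a-b=9*28-9-28=252-37=215


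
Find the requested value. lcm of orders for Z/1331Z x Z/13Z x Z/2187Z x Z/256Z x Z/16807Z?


Exponent = lcm of the cyclic orders; pairwise coprime => product.
11^3*13^1*3^7*2^8*7^5=1331*13*2187*256*16807=162817227885312


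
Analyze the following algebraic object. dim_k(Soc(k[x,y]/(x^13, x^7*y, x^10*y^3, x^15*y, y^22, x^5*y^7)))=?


Socle = ann(m) = span of standard monomials u with x*u, y*u in I (staircase corners).
Redundant generators: x^10*y^3, x^15*y
Minimal generators: x^13, x^7*y, x^5*y^7, y^22
Corners: x^4y^21, x^6y^6, x^12
Socle dim=3


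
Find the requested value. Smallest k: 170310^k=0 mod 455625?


170310^k mod 455625:
k=1: 170310
k=2: 408600
k=3: 148500
k=4: 202500
k=5: 151875
k=6: 0
First zero at k = 6


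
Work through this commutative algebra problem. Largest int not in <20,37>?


gcd(20,37)=1 => F=ab-a-b=20*37-20-37=740-57=683


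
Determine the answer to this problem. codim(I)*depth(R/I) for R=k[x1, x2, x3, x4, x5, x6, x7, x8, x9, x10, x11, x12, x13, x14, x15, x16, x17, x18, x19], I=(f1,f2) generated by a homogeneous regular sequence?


codim=2, depth=dim(R/I)=19-2=17
Product=2*17=34


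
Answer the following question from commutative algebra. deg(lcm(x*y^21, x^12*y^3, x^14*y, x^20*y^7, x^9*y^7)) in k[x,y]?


lcm = componentwise max:
x: max(1,12,14,20,9)=20
y: max(21,3,1,7,7)=21
Total=20+21=41


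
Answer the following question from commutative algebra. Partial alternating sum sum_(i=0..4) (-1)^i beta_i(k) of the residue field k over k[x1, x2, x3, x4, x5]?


Koszul resolution: beta_i(k)=C(n,i), n=5
sum_(i=0..p) (-1)^i C(n,i) = (-1)^p C(n-1,p)
(-1)^4*C(4,4) = (-1)^4*1 = 1


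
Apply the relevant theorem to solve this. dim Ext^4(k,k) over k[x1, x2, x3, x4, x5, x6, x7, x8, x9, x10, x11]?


C(n,i)=C(11,4)=330


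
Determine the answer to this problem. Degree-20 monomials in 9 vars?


C(d+n-1,n-1)=C(28,8)=3108105


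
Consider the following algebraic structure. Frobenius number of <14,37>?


gcd(14,37)=1 => F=ab-a-b=14*37-14-37=518-51=467


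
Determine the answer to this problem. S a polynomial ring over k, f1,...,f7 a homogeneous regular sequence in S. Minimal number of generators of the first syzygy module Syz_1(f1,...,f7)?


Regular sequence => Koszul complex is the minimal free resolution.
Syz_1 minimally generated by Koszul relations f_i*e_j - f_j*e_i (i<j): mu(Syz_1) = beta_2 = C(m,2) = m(m-1)/2
m=7
7*6/2 = 21


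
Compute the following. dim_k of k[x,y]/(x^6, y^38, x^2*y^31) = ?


k[x,y]/I, I = (x^6, y^38, x^2*y^31)
Rect: 6x38=228. Corner: (6-2)x(38-31)=28.
dim = 228-28 = 200


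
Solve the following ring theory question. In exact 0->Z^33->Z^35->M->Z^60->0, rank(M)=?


Alt sum=0:
(-1)^0*33 + (-1)^1*35 + (-1)^2*? + (-1)^3*60=0
rank(M)=62


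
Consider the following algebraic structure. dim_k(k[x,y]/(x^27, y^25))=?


Basis: x^i*y^j, i<27, j<25
27*25=675


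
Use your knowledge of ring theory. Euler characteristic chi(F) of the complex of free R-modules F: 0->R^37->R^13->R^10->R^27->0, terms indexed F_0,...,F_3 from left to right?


chi = sum (-1)^i * rank:
(-1)^0*37=37
(-1)^1*13=-13
(-1)^2*10=10
(-1)^3*27=-27
chi=7


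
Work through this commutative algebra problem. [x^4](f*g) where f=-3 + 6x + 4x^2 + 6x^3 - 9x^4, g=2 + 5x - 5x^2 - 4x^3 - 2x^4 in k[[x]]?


[x^4] = sum a_i*b_j, i+j=4
  -3*-2=6
  6*-4=-24
  4*-5=-20
  6*5=30
  -9*2=-18
Sum=-26


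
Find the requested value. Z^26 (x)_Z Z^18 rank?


rank(M(x)N) = rank(M)*rank(N)
26*18 = 468


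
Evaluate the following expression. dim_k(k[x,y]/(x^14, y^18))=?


Basis: x^i*y^j, i<14, j<18
14*18=252


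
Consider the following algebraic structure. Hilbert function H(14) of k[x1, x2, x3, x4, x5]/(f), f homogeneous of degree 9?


C(18,4)-C(9,4)=3060-126=2934


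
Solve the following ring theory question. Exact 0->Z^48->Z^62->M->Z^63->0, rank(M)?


Alt sum=0:
(-1)^0*48 + (-1)^1*62 + (-1)^2*? + (-1)^3*63=0
rank(M)=77


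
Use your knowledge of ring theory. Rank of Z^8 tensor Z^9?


rank(M(x)N) = rank(M)*rank(N)
8*9 = 72


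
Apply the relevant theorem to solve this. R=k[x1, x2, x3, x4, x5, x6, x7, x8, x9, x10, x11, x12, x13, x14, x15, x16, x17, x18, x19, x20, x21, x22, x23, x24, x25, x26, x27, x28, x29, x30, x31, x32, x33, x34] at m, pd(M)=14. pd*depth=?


pd+depth=34
depth=34-14=20
pd*depth=14*20=280


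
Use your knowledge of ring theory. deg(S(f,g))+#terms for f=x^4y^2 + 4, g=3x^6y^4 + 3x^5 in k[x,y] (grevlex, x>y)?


LT(f)=x^4y^2, LT(g)=3x^6y^4
lcm(LM)=x^6y^4
S(f,g) (scaled by 3 to clear denominators) = 3x^2y^2*f - 1*g = -3x^5 + 12x^2y^2
2 terms, deg 5.
5+2=7


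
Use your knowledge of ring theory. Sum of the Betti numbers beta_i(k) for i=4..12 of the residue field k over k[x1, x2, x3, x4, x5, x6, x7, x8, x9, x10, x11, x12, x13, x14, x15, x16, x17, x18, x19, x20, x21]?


Koszul resolution: beta_i(k)=C(n,i), n=21
C(21,4)=5985, C(21,5)=20349, C(21,6)=54264, C(21,7)=116280, C(21,8)=203490, C(21,9)=293930, C(21,10)=352716, C(21,11)=352716, C(21,12)=293930
Sum=1693660


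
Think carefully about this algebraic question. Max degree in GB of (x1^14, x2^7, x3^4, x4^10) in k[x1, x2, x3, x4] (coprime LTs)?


Pure powers, coprime LTs => already GB.
Degrees: 14, 7, 4, 10
Max=14


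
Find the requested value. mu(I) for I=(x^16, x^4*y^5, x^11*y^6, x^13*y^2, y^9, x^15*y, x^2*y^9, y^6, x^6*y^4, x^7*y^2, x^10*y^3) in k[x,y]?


Remove redundant (divisible by others).
x^11*y^6 redundant.
x^13*y^2 redundant.
x^2*y^9 redundant.
x^10*y^3 redundant.
y^9 redundant.
Min: x^16, x^15*y, x^7*y^2, x^6*y^4, x^4*y^5, y^6
Count=6


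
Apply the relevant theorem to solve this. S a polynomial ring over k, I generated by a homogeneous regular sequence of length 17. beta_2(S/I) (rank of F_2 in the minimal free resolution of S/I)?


Regular sequence => Koszul complex is the minimal free resolution.
Syz_1 minimally generated by Koszul relations f_i*e_j - f_j*e_i (i<j): mu(Syz_1) = beta_2 = C(m,2) = m(m-1)/2
m=17
17*16/2 = 136


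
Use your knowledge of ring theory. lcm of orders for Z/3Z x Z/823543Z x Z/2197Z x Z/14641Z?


Exponent = lcm of the cyclic orders; pairwise coprime => product.
3^1*7^7*13^3*11^4=3*823543*2197*14641=79470936778233


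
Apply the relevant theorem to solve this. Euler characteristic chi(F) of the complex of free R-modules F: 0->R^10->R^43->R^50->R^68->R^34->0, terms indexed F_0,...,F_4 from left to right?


chi = sum (-1)^i * rank:
(-1)^0*10=10
(-1)^1*43=-43
(-1)^2*50=50
(-1)^3*68=-68
(-1)^4*34=34
chi=-17


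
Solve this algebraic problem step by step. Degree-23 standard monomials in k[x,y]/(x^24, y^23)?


k[x,y], I = (x^24, y^23), d = 23
Need i < 24 and d-i < 23.
Range: 1 <= i <= 23.
H(23) = 23


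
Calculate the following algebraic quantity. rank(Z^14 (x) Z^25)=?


rank(M(x)N) = rank(M)*rank(N)
14*25 = 350


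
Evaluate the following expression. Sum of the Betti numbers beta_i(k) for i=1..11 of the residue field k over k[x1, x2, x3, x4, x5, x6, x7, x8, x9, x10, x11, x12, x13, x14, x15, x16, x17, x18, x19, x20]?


Koszul resolution: beta_i(k)=C(n,i), n=20
C(20,1)=20, C(20,2)=190, C(20,3)=1140, C(20,4)=4845, C(20,5)=15504, C(20,6)=38760, C(20,7)=77520, C(20,8)=125970, C(20,9)=167960, C(20,10)=184756, C(20,11)=167960
Sum=784625


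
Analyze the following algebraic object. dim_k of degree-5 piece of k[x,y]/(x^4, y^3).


k[x,y], I = (x^4, y^3), d = 5
Need i < 4 and d-i < 3.
Range: 3 <= i <= 3.
H(5) = 1


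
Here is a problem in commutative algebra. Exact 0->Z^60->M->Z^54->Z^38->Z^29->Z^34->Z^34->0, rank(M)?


Alt sum=0:
(-1)^0*60 + (-1)^1*? + (-1)^2*54 + (-1)^3*38 + (-1)^4*29 + (-1)^5*34 + (-1)^6*34=0
rank(M)=105


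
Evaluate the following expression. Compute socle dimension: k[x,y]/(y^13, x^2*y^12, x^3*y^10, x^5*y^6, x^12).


Socle = ann(m) = span of standard monomials u with x*u, y*u in I (staircase corners).
Minimal generators: x^12, x^5*y^6, x^3*y^10, x^2*y^12, y^13
Corners: xy^12, x^2y^11, x^4y^9, x^11y^5
Socle dim=4


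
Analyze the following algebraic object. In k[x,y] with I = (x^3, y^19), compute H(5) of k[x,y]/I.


k[x,y], I = (x^3, y^19), d = 5
Need i < 3 and d-i < 19.
Range: 0 <= i <= 2.
H(5) = 3


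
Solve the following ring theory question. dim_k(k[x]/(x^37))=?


Basis: 1,x,...,x^36
dim=37


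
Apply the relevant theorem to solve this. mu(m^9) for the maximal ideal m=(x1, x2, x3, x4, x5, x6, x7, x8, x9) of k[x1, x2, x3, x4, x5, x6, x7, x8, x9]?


Graded Nakayama: mu(m^d) = dim_k (m^d/m^(d+1)) = #degree-9 monomials in 9 vars
C(n+d-1,d)=C(17,9)=24310


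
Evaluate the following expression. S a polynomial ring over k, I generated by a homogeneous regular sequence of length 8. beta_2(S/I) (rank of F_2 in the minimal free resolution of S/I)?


Regular sequence => Koszul complex is the minimal free resolution.
Syz_1 minimally generated by Koszul relations f_i*e_j - f_j*e_i (i<j): mu(Syz_1) = beta_2 = C(m,2) = m(m-1)/2
m=8
8*7/2 = 28


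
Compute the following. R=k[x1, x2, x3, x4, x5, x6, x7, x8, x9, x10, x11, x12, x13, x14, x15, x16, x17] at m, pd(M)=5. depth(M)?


pd+depth=depth(R)=17
depth=17-5=12


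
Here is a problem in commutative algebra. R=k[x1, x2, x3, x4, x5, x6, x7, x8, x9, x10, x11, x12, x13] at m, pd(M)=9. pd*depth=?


pd+depth=13
depth=13-9=4
pd*depth=9*4=36


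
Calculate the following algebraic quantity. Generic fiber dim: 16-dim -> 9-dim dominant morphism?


dim(fiber)=dim(X)-dim(Y)=16-9=7


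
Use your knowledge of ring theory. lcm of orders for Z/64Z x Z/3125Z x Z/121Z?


Exponent = lcm of the cyclic orders; pairwise coprime => product.
2^6*5^5*11^2=64*3125*121=24200000


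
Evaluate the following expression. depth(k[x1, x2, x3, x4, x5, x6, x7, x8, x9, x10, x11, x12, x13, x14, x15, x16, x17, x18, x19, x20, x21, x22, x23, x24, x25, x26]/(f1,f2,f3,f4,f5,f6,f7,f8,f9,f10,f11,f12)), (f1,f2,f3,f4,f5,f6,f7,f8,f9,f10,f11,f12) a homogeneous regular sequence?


depth(R)=26
depth(R/I)=26-12=14
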